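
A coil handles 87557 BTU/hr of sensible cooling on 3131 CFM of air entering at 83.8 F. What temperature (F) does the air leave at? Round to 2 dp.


dT = 87557/(1.08*3131) = 25.8931
T_leave = 83.8 - 25.8931 = 57.91 F

57.91 F


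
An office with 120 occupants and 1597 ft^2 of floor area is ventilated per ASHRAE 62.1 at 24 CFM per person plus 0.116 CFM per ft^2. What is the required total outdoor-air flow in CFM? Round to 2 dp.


Total = 120*24 + 1597*0.116 = 3065.25 CFM

3065.25 CFM


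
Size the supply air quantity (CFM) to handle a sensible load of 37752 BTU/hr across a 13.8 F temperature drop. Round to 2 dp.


CFM = 37752 / (1.08 * 13.8) = 2533.01

2533.01 CFM


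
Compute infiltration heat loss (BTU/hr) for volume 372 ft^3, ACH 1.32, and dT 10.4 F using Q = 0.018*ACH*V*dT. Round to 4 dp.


Q = 0.018 * 1.32 * 372 * 10.4 = 91.9227 BTU/hr

91.9227 BTU/hr


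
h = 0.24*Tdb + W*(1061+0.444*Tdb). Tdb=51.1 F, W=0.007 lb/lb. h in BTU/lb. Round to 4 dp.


h = 0.24*51.1 + 0.007*(1061+0.444*51.1) = 19.8498 BTU/lb

19.8498 BTU/lb


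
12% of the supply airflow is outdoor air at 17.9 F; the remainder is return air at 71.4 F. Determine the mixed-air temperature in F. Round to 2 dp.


T_mix = 0.12*17.9 + 0.88*71.4 = 64.98 F

64.98 F


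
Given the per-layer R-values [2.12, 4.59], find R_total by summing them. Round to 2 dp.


R_total = 2.12 + 4.59 = 6.71

6.71


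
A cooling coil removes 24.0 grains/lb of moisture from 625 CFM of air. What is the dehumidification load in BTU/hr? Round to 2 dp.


Q = 0.68 * 625 * 24.0 = 10200.00 BTU/hr

10200.00 BTU/hr


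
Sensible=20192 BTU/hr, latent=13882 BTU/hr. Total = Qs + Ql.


Qt = 20192 + 13882 = 34074 BTU/hr

34074 BTU/hr


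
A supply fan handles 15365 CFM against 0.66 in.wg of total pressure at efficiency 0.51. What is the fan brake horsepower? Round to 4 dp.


BHP = 15365 * 0.66 / (6356 * 0.51) = 3.1284 hp

3.1284 hp


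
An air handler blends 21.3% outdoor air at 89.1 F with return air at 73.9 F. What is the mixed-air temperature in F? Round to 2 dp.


T_mix = 73.9 + (21.3/100)*(89.1-73.9) = 77.14 F

77.14 F


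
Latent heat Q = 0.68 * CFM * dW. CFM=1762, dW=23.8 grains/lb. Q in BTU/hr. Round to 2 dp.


Q = 0.68 * 1762 * 23.8 = 28516.21 BTU/hr

28516.21 BTU/hr


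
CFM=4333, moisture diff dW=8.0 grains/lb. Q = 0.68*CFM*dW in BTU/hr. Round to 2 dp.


Q = 0.68 * 4333 * 8.0 = 23571.52 BTU/hr

23571.52 BTU/hr


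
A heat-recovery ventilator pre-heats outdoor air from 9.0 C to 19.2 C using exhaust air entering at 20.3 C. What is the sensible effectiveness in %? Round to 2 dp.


eff = (19.2-9.0)/(20.3-9.0)*100 = 90.27 %

90.27 %


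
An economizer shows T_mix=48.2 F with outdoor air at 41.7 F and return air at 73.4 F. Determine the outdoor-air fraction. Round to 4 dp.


frac = (48.2 - 73.4) / (41.7 - 73.4) = 0.7950

0.7950


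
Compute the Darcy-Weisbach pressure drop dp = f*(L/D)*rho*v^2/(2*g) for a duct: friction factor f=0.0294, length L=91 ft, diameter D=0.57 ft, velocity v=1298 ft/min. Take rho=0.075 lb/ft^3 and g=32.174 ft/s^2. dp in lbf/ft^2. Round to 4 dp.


v_fps = 1298/60 = 21.6333 ft/s
dp = 0.0294*(91/0.57)*0.075*21.6333^2/(2*32.174) = 2.5603 lbf/ft^2

2.5603 lbf/ft^2


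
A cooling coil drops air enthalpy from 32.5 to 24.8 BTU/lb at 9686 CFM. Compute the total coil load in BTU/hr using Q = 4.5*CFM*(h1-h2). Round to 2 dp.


Q = 4.5 * 9686 * (32.5 - 24.8) = 335619.90 BTU/hr

335619.90 BTU/hr


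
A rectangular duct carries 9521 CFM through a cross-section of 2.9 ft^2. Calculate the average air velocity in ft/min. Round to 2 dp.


V = 9521 / 2.9 = 3283.10 ft/min

3283.10 ft/min


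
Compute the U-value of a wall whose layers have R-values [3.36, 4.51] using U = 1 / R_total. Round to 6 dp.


R_total = 3.36 + 4.51 = 7.87
U = 1/7.87 = 0.127065

0.127065


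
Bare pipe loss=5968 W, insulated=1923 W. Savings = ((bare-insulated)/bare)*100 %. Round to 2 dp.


Savings = ((5968-1923)/5968)*100 = 67.78 %

67.78 %


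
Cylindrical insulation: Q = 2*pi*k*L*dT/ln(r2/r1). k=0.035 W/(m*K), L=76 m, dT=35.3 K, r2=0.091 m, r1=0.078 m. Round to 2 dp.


Q = 2*pi*0.035*76*35.3/ln(0.091/0.078) = 3827.28 W

3827.28 W


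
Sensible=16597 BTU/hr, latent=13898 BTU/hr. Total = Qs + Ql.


Qt = 16597 + 13898 = 30495 BTU/hr

30495 BTU/hr


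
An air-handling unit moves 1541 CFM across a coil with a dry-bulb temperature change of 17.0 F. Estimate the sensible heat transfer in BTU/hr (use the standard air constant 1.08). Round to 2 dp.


Q = 1.08 * 1541 * 17.0 = 28292.76 BTU/hr

28292.76 BTU/hr


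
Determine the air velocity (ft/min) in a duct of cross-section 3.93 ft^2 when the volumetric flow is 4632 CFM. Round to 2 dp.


V = 4632 / 3.93 = 1178.63 ft/min

1178.63 ft/min


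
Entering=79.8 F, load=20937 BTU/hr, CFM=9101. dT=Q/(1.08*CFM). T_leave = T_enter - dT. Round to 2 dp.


dT = 20937/(1.08*9101) = 2.1301
T_leave = 79.8 - 2.1301 = 77.67 F

77.67 F


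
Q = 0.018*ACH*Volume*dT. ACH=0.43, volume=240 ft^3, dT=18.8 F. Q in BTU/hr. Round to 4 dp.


Q = 0.018 * 0.43 * 240 * 18.8 = 34.9229 BTU/hr

34.9229 BTU/hr


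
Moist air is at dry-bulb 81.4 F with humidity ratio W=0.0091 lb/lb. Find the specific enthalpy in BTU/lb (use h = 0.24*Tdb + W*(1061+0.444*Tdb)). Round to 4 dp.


h = 0.24*81.4 + 0.0091*(1061+0.444*81.4) = 29.5200 BTU/lb

29.5200 BTU/lb


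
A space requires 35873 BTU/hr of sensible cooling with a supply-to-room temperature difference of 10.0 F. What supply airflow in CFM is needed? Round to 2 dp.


CFM = 35873 / (1.08 * 10.0) = 3321.57

3321.57 CFM


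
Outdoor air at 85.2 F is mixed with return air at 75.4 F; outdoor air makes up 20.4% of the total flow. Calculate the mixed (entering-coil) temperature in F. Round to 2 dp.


T_mix = 75.4 + (20.4/100)*(85.2-75.4) = 77.40 F

77.40 F


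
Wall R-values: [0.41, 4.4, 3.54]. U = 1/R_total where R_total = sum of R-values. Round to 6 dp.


R_total = 0.41 + 4.4 + 3.54 = 8.35
U = 1/8.35 = 0.119760

0.119760


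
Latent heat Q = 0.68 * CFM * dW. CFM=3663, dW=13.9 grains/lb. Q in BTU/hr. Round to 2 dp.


Q = 0.68 * 3663 * 13.9 = 34622.68 BTU/hr

34622.68 BTU/hr


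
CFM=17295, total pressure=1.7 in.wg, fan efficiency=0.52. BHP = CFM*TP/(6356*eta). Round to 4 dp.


BHP = 17295 * 1.7 / (6356 * 0.52) = 8.8957 hp

8.8957 hp


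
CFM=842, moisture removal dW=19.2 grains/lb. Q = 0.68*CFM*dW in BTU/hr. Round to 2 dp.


Q = 0.68 * 842 * 19.2 = 10993.15 BTU/hr

10993.15 BTU/hr


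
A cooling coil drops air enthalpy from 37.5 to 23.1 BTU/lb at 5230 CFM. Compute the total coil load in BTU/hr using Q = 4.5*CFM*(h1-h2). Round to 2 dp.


Q = 4.5 * 5230 * (37.5 - 23.1) = 338904.00 BTU/hr

338904.00 BTU/hr


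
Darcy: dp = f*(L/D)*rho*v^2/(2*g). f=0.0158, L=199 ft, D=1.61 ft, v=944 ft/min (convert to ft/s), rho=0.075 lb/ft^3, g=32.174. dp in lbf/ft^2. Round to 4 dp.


v_fps = 944/60 = 15.7333 ft/s
dp = 0.0158*(199/1.61)*0.075*15.7333^2/(2*32.174) = 0.5634 lbf/ft^2

0.5634 lbf/ft^2


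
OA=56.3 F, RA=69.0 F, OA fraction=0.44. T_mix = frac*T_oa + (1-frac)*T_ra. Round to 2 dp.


T_mix = 0.44*56.3 + 0.56*69.0 = 63.41 F

63.41 F


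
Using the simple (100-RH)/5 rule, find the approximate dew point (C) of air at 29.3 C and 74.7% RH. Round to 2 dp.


Td = 29.3 - (100-74.7)/5 = 24.24 C

24.24 C


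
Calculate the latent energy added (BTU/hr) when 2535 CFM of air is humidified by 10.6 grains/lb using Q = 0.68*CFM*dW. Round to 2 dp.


Q = 0.68 * 2535 * 10.6 = 18272.28 BTU/hr

18272.28 BTU/hr


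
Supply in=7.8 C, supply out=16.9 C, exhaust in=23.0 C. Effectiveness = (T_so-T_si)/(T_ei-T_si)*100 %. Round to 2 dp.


eff = (16.9-7.8)/(23.0-7.8)*100 = 59.87 %

59.87 %


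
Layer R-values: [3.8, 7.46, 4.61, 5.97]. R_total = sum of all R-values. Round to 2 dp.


R_total = 3.8 + 7.46 + 4.61 + 5.97 = 21.84

21.84


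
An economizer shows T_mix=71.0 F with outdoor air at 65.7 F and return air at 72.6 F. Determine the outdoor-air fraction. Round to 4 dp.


frac = (71.0 - 72.6) / (65.7 - 72.6) = 0.2319

0.2319


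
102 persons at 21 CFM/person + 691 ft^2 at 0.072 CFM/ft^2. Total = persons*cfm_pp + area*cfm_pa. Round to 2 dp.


Total = 102*21 + 691*0.072 = 2191.75 CFM

2191.75 CFM


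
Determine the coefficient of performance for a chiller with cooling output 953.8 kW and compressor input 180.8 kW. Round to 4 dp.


COP = 953.8 / 180.8 = 5.2754

5.2754


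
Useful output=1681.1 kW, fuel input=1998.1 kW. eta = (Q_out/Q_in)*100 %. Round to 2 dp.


eta = (1681.1/1998.1)*100 = 84.13 %

84.13 %


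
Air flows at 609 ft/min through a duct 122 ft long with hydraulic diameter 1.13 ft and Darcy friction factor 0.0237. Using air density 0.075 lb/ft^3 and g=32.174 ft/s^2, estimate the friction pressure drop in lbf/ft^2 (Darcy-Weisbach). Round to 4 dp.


v_fps = 609/60 = 10.15 ft/s
dp = 0.0237*(122/1.13)*0.075*10.15^2/(2*32.174) = 0.3072 lbf/ft^2

0.3072 lbf/ft^2


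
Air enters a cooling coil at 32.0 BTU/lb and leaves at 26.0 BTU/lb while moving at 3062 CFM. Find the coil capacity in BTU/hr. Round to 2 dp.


Q = 4.5 * 3062 * (32.0 - 26.0) = 82674.00 BTU/hr

82674.00 BTU/hr


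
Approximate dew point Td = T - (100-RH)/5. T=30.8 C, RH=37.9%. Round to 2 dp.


Td = 30.8 - (100-37.9)/5 = 18.38 C

18.38 C


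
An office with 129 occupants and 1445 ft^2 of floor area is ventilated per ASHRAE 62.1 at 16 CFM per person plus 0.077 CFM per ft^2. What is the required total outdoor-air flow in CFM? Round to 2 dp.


Total = 129*16 + 1445*0.077 = 2175.27 CFM

2175.27 CFM


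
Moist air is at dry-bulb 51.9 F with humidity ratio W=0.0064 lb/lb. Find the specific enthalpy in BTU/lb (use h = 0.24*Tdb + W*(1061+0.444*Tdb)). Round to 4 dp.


h = 0.24*51.9 + 0.0064*(1061+0.444*51.9) = 19.3939 BTU/lb

19.3939 BTU/lb


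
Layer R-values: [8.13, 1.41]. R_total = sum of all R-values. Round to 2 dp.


R_total = 8.13 + 1.41 = 9.54

9.54


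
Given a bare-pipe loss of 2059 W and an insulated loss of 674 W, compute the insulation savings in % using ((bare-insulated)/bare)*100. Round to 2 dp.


Savings = ((2059-674)/2059)*100 = 67.27 %

67.27 %


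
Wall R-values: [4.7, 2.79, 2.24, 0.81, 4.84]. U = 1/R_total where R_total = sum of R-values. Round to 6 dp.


R_total = 4.7 + 2.79 + 2.24 + 0.81 + 4.84 = 15.38
U = 1/15.38 = 0.065020

0.065020


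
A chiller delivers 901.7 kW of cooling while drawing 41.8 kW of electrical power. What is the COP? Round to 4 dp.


COP = 901.7 / 41.8 = 21.5718

21.5718


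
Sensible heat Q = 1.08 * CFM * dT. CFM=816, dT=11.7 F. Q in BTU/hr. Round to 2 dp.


Q = 1.08 * 816 * 11.7 = 10310.98 BTU/hr

10310.98 BTU/hr


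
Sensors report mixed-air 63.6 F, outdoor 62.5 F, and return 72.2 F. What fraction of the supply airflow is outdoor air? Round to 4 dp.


frac = (63.6 - 72.2) / (62.5 - 72.2) = 0.8866

0.8866


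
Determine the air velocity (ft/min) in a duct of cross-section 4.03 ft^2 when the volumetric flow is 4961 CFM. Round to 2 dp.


V = 4961 / 4.03 = 1231.02 ft/min

1231.02 ft/min


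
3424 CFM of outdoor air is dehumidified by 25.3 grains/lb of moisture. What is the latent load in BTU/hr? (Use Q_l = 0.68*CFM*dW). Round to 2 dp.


Q = 0.68 * 3424 * 25.3 = 58906.50 BTU/hr

58906.50 BTU/hr


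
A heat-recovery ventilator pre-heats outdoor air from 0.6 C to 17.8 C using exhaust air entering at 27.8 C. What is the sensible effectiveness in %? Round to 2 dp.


eff = (17.8-0.6)/(27.8-0.6)*100 = 63.24 %

63.24 %


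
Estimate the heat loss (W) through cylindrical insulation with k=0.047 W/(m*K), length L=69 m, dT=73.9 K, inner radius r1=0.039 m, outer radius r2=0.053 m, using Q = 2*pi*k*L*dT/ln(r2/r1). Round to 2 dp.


Q = 2*pi*0.047*69*73.9/ln(0.053/0.039) = 4909.24 W

4909.24 W


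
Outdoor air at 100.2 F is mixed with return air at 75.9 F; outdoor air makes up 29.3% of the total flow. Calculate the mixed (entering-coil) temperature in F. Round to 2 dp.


T_mix = 75.9 + (29.3/100)*(100.2-75.9) = 83.02 F

83.02 F


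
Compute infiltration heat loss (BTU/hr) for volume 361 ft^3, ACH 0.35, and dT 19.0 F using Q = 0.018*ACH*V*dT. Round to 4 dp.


Q = 0.018 * 0.35 * 361 * 19.0 = 43.2117 BTU/hr

43.2117 BTU/hr


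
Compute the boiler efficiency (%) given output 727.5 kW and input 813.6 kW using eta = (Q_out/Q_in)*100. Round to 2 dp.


eta = (727.5/813.6)*100 = 89.42 %

89.42 %


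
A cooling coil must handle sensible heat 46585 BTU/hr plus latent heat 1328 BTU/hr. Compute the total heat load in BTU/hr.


Qt = 46585 + 1328 = 47913 BTU/hr

47913 BTU/hr


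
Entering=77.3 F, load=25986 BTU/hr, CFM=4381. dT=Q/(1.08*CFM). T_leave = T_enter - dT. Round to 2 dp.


dT = 25986/(1.08*4381) = 5.4922
T_leave = 77.3 - 5.4922 = 71.81 F

71.81 F


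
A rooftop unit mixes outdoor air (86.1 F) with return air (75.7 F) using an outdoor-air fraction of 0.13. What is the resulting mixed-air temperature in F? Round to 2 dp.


T_mix = 0.13*86.1 + 0.87*75.7 = 77.05 F

77.05 F


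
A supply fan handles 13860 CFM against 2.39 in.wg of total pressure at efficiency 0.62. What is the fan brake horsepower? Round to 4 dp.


BHP = 13860 * 2.39 / (6356 * 0.62) = 8.4059 hp

8.4059 hp


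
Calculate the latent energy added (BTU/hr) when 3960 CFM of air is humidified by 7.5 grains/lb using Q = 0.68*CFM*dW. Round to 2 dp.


Q = 0.68 * 3960 * 7.5 = 20196.00 BTU/hr

20196.00 BTU/hr


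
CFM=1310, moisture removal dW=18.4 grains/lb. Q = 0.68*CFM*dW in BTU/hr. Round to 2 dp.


Q = 0.68 * 1310 * 18.4 = 16390.72 BTU/hr

16390.72 BTU/hr


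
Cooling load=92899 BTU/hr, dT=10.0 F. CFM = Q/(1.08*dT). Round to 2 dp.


CFM = 92899 / (1.08 * 10.0) = 8601.76

8601.76 CFM


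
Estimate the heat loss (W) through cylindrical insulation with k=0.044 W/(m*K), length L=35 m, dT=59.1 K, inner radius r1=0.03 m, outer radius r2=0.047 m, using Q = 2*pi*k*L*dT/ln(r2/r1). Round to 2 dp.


Q = 2*pi*0.044*35*59.1/ln(0.047/0.03) = 1273.77 W

1273.77 W


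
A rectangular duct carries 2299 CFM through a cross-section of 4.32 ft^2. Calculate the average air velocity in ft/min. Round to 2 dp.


V = 2299 / 4.32 = 532.18 ft/min

532.18 ft/min


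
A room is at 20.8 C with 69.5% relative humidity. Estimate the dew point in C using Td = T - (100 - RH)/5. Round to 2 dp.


Td = 20.8 - (100-69.5)/5 = 14.70 C

14.70 C


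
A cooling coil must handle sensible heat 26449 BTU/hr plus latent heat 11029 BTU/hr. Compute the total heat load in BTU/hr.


Qt = 26449 + 11029 = 37478 BTU/hr

37478 BTU/hr


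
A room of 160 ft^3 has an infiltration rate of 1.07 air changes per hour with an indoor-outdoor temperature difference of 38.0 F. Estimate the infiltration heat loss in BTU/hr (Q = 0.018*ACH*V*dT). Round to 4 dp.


Q = 0.018 * 1.07 * 160 * 38.0 = 117.1008 BTU/hr

117.1008 BTU/hr


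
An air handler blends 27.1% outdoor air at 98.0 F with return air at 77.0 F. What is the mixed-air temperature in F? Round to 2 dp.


T_mix = 77.0 + (27.1/100)*(98.0-77.0) = 82.69 F

82.69 F


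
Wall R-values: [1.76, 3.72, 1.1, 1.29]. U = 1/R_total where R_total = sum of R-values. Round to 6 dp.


R_total = 1.76 + 3.72 + 1.1 + 1.29 = 7.87
U = 1/7.87 = 0.127065

0.127065


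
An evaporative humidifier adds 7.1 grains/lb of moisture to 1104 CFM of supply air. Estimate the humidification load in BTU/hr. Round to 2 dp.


Q = 0.68 * 1104 * 7.1 = 5330.11 BTU/hr

5330.11 BTU/hr


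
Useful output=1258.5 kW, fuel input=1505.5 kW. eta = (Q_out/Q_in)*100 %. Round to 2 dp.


eta = (1258.5/1505.5)*100 = 83.59 %

83.59 %


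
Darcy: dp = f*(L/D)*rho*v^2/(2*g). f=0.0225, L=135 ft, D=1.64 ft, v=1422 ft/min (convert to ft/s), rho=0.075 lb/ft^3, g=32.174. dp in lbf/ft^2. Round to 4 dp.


v_fps = 1422/60 = 23.7 ft/s
dp = 0.0225*(135/1.64)*0.075*23.7^2/(2*32.174) = 1.2125 lbf/ft^2

1.2125 lbf/ft^2


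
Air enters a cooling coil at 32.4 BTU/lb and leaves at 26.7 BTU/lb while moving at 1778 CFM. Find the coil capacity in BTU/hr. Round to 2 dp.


Q = 4.5 * 1778 * (32.4 - 26.7) = 45605.70 BTU/hr

45605.70 BTU/hr


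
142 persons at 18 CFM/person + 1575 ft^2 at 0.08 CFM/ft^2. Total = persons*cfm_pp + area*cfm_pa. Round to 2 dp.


Total = 142*18 + 1575*0.08 = 2682.00 CFM

2682.00 CFM


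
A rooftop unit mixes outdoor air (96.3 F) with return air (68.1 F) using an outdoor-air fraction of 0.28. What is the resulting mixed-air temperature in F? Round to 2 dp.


T_mix = 0.28*96.3 + 0.72*68.1 = 76.00 F

76.00 F


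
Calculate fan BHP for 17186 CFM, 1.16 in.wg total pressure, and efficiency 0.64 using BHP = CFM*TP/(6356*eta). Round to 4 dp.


BHP = 17186 * 1.16 / (6356 * 0.64) = 4.9008 hp

4.9008 hp


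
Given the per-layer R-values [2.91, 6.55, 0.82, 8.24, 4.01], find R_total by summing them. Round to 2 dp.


R_total = 2.91 + 6.55 + 0.82 + 8.24 + 4.01 = 22.53

22.53


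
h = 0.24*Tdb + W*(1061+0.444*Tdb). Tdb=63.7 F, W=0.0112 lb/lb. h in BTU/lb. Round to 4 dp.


h = 0.24*63.7 + 0.0112*(1061+0.444*63.7) = 27.4880 BTU/lb

27.4880 BTU/lb


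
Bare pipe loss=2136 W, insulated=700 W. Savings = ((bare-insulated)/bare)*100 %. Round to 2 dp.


Savings = ((2136-700)/2136)*100 = 67.23 %

67.23 %


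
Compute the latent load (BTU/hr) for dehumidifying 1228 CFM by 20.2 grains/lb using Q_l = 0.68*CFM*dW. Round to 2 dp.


Q = 0.68 * 1228 * 20.2 = 16867.81 BTU/hr

16867.81 BTU/hr


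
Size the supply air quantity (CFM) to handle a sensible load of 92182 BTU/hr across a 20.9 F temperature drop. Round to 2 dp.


CFM = 92182 / (1.08 * 20.9) = 4083.91

4083.91 CFM


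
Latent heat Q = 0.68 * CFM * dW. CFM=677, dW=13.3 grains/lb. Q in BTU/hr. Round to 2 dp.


Q = 0.68 * 677 * 13.3 = 6122.79 BTU/hr

6122.79 BTU/hr


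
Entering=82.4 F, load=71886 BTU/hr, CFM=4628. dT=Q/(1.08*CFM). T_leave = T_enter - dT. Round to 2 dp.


dT = 71886/(1.08*4628) = 14.3823
T_leave = 82.4 - 14.3823 = 68.02 F

68.02 F


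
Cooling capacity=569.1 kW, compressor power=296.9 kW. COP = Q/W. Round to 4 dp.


COP = 569.1 / 296.9 = 1.9168

1.9168


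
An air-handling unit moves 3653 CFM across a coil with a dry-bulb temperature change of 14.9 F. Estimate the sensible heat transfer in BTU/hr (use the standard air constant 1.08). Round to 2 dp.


Q = 1.08 * 3653 * 14.9 = 58784.08 BTU/hr

58784.08 BTU/hr


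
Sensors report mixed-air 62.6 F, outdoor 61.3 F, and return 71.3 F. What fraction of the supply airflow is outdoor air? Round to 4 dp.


frac = (62.6 - 71.3) / (61.3 - 71.3) = 0.8700

0.8700


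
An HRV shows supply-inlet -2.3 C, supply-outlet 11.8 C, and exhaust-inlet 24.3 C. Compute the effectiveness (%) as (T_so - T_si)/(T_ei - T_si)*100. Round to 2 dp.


eff = (11.8-(-2.3))/(24.3-(-2.3))*100 = 53.01 %

53.01 %


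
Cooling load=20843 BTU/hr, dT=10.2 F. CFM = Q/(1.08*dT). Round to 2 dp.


CFM = 20843 / (1.08 * 10.2) = 1892.07

1892.07 CFM


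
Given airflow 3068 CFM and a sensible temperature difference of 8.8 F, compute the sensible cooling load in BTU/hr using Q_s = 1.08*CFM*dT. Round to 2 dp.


Q = 1.08 * 3068 * 8.8 = 29158.27 BTU/hr

29158.27 BTU/hr


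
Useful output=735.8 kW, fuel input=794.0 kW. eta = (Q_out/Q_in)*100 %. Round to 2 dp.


eta = (735.8/794.0)*100 = 92.67 %

92.67 %


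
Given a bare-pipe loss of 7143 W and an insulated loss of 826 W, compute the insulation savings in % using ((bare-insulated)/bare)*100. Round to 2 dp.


Savings = ((7143-826)/7143)*100 = 88.44 %

88.44 %


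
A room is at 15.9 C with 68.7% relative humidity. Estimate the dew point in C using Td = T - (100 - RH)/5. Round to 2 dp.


Td = 15.9 - (100-68.7)/5 = 9.64 C

9.64 C


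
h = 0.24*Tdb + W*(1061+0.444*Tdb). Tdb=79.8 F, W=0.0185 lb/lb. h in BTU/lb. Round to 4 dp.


h = 0.24*79.8 + 0.0185*(1061+0.444*79.8) = 39.4360 BTU/lb

39.4360 BTU/lb


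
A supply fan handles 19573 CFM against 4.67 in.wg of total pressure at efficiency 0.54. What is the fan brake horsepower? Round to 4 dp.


BHP = 19573 * 4.67 / (6356 * 0.54) = 26.6316 hp

26.6316 hp


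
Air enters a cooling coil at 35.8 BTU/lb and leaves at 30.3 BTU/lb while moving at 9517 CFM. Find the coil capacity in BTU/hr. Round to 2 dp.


Q = 4.5 * 9517 * (35.8 - 30.3) = 235545.75 BTU/hr

235545.75 BTU/hr


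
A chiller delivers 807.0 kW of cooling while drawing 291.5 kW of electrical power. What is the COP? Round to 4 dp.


COP = 807.0 / 291.5 = 2.7684

2.7684


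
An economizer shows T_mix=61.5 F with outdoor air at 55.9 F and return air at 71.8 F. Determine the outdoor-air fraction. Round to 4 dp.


frac = (61.5 - 71.8) / (55.9 - 71.8) = 0.6478

0.6478


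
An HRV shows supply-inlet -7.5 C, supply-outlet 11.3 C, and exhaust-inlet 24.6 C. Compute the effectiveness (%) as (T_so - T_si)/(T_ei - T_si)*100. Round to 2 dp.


eff = (11.3-(-7.5))/(24.6-(-7.5))*100 = 58.57 %

58.57 %


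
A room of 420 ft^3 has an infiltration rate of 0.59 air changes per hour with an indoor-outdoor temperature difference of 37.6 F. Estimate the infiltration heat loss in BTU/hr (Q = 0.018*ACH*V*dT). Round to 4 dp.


Q = 0.018 * 0.59 * 420 * 37.6 = 167.7110 BTU/hr

167.7110 BTU/hr


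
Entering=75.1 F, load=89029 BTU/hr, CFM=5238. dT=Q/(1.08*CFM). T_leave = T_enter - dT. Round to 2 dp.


dT = 89029/(1.08*5238) = 15.7377
T_leave = 75.1 - 15.7377 = 59.36 F

59.36 F


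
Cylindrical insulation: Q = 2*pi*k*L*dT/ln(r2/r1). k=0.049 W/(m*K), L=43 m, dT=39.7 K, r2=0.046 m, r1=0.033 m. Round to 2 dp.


Q = 2*pi*0.049*43*39.7/ln(0.046/0.033) = 1582.42 W

1582.42 W


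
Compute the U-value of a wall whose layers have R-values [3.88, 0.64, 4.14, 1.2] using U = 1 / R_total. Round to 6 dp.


R_total = 3.88 + 0.64 + 4.14 + 1.2 = 9.86
U = 1/9.86 = 0.101420

0.101420


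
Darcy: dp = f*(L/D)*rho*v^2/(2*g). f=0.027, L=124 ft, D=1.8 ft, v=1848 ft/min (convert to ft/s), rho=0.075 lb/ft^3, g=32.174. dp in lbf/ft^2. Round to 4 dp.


v_fps = 1848/60 = 30.8 ft/s
dp = 0.027*(124/1.8)*0.075*30.8^2/(2*32.174) = 2.0566 lbf/ft^2

2.0566 lbf/ft^2


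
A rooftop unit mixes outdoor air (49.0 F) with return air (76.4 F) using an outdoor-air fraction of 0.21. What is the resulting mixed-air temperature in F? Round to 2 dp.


T_mix = 0.21*49.0 + 0.79*76.4 = 70.65 F

70.65 F


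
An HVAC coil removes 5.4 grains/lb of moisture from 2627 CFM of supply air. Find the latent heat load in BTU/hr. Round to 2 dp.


Q = 0.68 * 2627 * 5.4 = 9646.34 BTU/hr

9646.34 BTU/hr


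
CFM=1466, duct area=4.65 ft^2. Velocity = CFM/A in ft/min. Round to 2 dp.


V = 1466 / 4.65 = 315.27 ft/min

315.27 ft/min


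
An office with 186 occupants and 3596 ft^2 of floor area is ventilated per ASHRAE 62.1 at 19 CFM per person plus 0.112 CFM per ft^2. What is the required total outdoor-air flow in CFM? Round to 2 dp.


Total = 186*19 + 3596*0.112 = 3936.75 CFM

3936.75 CFM


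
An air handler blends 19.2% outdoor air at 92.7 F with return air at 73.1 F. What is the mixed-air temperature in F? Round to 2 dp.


T_mix = 73.1 + (19.2/100)*(92.7-73.1) = 76.86 F

76.86 F


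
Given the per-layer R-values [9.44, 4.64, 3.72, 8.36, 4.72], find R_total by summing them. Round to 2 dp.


R_total = 9.44 + 4.64 + 3.72 + 8.36 + 4.72 = 30.88

30.88


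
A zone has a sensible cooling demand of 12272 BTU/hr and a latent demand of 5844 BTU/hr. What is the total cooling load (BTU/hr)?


Qt = 12272 + 5844 = 18116 BTU/hr

18116 BTU/hr


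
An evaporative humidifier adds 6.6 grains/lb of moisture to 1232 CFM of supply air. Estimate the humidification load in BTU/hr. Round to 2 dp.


Q = 0.68 * 1232 * 6.6 = 5529.22 BTU/hr

5529.22 BTU/hr


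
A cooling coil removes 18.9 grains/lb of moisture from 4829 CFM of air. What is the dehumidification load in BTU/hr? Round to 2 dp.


Q = 0.68 * 4829 * 18.9 = 62062.31 BTU/hr

62062.31 BTU/hr


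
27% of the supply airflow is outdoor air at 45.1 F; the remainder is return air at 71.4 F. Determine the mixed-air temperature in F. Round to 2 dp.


T_mix = 0.27*45.1 + 0.73*71.4 = 64.30 F

64.30 F


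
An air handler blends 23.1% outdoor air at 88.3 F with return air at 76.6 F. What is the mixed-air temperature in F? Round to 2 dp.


T_mix = 76.6 + (23.1/100)*(88.3-76.6) = 79.30 F

79.30 F


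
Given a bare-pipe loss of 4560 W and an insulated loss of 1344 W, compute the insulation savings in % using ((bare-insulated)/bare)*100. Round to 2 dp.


Savings = ((4560-1344)/4560)*100 = 70.53 %

70.53 %


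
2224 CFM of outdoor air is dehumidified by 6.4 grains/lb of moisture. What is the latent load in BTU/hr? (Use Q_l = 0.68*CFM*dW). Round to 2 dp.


Q = 0.68 * 2224 * 6.4 = 9678.85 BTU/hr

9678.85 BTU/hr


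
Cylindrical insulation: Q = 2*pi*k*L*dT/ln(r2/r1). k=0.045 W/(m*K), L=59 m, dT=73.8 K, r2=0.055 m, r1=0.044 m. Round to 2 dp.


Q = 2*pi*0.045*59*73.8/ln(0.055/0.044) = 5517.17 W

5517.17 W


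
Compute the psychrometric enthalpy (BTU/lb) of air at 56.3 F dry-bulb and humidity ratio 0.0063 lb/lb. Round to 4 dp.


h = 0.24*56.3 + 0.0063*(1061+0.444*56.3) = 20.3538 BTU/lb

20.3538 BTU/lb


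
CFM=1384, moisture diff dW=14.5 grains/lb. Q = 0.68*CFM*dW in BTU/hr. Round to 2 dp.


Q = 0.68 * 1384 * 14.5 = 13646.24 BTU/hr

13646.24 BTU/hr


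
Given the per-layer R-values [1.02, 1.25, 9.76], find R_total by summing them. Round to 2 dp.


R_total = 1.02 + 1.25 + 9.76 = 12.03

12.03


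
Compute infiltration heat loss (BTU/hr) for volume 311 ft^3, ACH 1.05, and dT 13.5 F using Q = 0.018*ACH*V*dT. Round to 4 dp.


Q = 0.018 * 1.05 * 311 * 13.5 = 79.3517 BTU/hr

79.3517 BTU/hr


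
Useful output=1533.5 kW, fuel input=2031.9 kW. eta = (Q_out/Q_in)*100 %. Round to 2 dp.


eta = (1533.5/2031.9)*100 = 75.47 %

75.47 %


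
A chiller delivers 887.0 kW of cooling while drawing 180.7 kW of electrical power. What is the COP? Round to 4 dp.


COP = 887.0 / 180.7 = 4.9087

4.9087


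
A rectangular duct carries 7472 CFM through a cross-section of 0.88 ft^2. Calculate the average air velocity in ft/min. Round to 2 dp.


V = 7472 / 0.88 = 8490.91 ft/min

8490.91 ft/min


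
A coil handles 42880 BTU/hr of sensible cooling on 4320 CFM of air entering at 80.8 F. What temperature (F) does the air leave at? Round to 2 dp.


dT = 42880/(1.08*4320) = 9.1907
T_leave = 80.8 - 9.1907 = 71.61 F

71.61 F


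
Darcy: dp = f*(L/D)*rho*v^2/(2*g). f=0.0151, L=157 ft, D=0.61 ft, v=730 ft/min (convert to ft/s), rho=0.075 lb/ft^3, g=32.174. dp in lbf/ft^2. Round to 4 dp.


v_fps = 730/60 = 12.1667 ft/s
dp = 0.0151*(157/0.61)*0.075*12.1667^2/(2*32.174) = 0.6705 lbf/ft^2

0.6705 lbf/ft^2


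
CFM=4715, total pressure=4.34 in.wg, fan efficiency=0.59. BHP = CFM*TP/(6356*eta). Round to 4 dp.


BHP = 4715 * 4.34 / (6356 * 0.59) = 5.4568 hp

5.4568 hp


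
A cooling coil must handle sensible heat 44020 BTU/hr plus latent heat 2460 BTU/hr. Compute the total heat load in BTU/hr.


Qt = 44020 + 2460 = 46480 BTU/hr

46480 BTU/hr


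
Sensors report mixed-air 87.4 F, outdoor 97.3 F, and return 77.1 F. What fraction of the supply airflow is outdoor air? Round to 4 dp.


frac = (87.4 - 77.1) / (97.3 - 77.1) = 0.5099

0.5099


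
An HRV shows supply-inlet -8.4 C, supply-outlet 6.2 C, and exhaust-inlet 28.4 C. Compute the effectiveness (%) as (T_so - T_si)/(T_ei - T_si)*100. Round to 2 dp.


eff = (6.2-(-8.4))/(28.4-(-8.4))*100 = 39.67 %

39.67 %


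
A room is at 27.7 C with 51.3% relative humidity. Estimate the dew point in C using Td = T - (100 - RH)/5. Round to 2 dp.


Td = 27.7 - (100-51.3)/5 = 17.96 C

17.96 C


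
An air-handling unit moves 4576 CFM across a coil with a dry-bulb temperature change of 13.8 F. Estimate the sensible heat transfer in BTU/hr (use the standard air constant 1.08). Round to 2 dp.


Q = 1.08 * 4576 * 13.8 = 68200.70 BTU/hr

68200.70 BTU/hr


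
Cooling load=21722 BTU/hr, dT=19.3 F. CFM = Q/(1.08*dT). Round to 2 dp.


CFM = 21722 / (1.08 * 19.3) = 1042.12

1042.12 CFM


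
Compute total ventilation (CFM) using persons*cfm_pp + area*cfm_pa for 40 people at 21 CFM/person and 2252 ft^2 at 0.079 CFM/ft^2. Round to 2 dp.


Total = 40*21 + 2252*0.079 = 1017.91 CFM

1017.91 CFM


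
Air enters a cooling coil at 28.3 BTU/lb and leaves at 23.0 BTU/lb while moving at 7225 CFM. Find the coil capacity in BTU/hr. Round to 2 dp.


Q = 4.5 * 7225 * (28.3 - 23.0) = 172316.25 BTU/hr

172316.25 BTU/hr


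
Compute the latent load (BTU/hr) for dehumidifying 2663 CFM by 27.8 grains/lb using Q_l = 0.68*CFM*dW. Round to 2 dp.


Q = 0.68 * 2663 * 27.8 = 50341.35 BTU/hr

50341.35 BTU/hr


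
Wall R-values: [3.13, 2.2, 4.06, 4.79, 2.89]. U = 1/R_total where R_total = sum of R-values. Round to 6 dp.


R_total = 3.13 + 2.2 + 4.06 + 4.79 + 2.89 = 17.07
U = 1/17.07 = 0.058582

0.058582


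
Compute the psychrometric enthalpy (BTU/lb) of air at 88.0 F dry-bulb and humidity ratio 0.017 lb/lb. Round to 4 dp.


h = 0.24*88.0 + 0.017*(1061+0.444*88.0) = 39.8212 BTU/lb

39.8212 BTU/lb


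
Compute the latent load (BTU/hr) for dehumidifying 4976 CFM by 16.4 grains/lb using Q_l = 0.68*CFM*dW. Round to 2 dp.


Q = 0.68 * 4976 * 16.4 = 55492.35 BTU/hr

55492.35 BTU/hr


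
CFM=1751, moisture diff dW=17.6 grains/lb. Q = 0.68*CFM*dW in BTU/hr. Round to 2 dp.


Q = 0.68 * 1751 * 17.6 = 20955.97 BTU/hr

20955.97 BTU/hr


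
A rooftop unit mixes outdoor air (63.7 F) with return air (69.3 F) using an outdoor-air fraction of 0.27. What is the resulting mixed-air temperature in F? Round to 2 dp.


T_mix = 0.27*63.7 + 0.73*69.3 = 67.79 F

67.79 F


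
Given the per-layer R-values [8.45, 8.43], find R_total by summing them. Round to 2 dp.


R_total = 8.45 + 8.43 = 16.88

16.88


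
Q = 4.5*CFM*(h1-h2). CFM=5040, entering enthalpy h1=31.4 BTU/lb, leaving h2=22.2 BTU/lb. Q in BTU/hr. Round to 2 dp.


Q = 4.5 * 5040 * (31.4 - 22.2) = 208656.00 BTU/hr

208656.00 BTU/hr


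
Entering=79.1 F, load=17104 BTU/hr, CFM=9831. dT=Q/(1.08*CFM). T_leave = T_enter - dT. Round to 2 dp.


dT = 17104/(1.08*9831) = 1.6109
T_leave = 79.1 - 1.6109 = 77.49 F

77.49 F


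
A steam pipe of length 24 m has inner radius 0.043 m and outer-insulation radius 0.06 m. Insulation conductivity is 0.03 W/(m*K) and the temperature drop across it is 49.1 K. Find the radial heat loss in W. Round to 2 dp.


Q = 2*pi*0.03*24*49.1/ln(0.06/0.043) = 666.75 W

666.75 W


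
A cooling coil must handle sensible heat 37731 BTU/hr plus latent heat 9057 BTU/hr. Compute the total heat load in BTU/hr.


Qt = 37731 + 9057 = 46788 BTU/hr

46788 BTU/hr


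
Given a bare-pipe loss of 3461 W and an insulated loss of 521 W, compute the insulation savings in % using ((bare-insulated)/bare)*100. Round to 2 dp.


Savings = ((3461-521)/3461)*100 = 84.95 %

84.95 %


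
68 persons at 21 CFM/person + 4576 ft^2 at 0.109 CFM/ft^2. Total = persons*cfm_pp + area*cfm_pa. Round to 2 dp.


Total = 68*21 + 4576*0.109 = 1926.78 CFM

1926.78 CFM


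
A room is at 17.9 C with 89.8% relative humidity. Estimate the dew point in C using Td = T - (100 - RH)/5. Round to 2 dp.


Td = 17.9 - (100-89.8)/5 = 15.86 C

15.86 C


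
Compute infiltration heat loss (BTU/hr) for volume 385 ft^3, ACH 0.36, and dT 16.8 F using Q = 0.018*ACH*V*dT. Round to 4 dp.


Q = 0.018 * 0.36 * 385 * 16.8 = 41.9126 BTU/hr

41.9126 BTU/hr


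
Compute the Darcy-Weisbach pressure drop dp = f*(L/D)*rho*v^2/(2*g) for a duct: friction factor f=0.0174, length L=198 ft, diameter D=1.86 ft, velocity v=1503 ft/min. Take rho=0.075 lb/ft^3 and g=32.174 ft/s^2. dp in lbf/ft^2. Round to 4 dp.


v_fps = 1503/60 = 25.05 ft/s
dp = 0.0174*(198/1.86)*0.075*25.05^2/(2*32.174) = 1.3547 lbf/ft^2

1.3547 lbf/ft^2


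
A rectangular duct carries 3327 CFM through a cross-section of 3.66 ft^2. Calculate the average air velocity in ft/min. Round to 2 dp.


V = 3327 / 3.66 = 909.02 ft/min

909.02 ft/min


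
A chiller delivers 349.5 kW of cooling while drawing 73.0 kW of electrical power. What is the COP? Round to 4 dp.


COP = 349.5 / 73.0 = 4.7877

4.7877


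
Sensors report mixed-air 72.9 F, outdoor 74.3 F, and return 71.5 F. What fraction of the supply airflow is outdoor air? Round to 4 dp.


frac = (72.9 - 71.5) / (74.3 - 71.5) = 0.5000

0.5000


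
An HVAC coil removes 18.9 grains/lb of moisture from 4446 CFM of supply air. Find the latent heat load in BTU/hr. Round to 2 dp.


Q = 0.68 * 4446 * 18.9 = 57139.99 BTU/hr

57139.99 BTU/hr


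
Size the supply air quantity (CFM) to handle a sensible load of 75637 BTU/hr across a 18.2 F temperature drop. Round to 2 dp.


CFM = 75637 / (1.08 * 18.2) = 3848.04

3848.04 CFM


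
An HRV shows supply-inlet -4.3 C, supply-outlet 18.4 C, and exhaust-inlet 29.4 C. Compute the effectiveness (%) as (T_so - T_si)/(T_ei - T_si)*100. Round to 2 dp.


eff = (18.4-(-4.3))/(29.4-(-4.3))*100 = 67.36 %

67.36 %


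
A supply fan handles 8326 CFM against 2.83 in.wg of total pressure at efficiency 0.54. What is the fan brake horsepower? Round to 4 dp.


BHP = 8326 * 2.83 / (6356 * 0.54) = 6.8651 hp

6.8651 hp


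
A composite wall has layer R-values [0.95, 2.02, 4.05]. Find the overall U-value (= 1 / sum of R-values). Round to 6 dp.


R_total = 0.95 + 2.02 + 4.05 = 7.02
U = 1/7.02 = 0.142450

0.142450


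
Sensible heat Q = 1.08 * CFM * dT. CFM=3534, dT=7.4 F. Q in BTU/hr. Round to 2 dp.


Q = 1.08 * 3534 * 7.4 = 28243.73 BTU/hr

28243.73 BTU/hr


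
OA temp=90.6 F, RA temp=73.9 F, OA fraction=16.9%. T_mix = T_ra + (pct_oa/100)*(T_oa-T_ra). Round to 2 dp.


T_mix = 73.9 + (16.9/100)*(90.6-73.9) = 76.72 F

76.72 F


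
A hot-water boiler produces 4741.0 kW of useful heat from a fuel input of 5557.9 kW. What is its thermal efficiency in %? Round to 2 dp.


eta = (4741.0/5557.9)*100 = 85.30 %

85.30 %


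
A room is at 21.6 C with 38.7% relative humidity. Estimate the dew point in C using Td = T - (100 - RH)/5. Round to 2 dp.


Td = 21.6 - (100-38.7)/5 = 9.34 C

9.34 C


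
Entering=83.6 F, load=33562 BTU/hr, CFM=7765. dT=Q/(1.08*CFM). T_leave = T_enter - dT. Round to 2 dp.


dT = 33562/(1.08*7765) = 4.0021
T_leave = 83.6 - 4.0021 = 79.60 F

79.60 F


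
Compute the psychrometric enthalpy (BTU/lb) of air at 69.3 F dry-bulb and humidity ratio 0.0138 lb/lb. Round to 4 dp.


h = 0.24*69.3 + 0.0138*(1061+0.444*69.3) = 31.6984 BTU/lb

31.6984 BTU/lb


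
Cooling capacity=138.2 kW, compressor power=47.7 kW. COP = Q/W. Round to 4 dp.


COP = 138.2 / 47.7 = 2.8973

2.8973


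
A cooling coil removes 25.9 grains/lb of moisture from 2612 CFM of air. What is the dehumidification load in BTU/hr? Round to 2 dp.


Q = 0.68 * 2612 * 25.9 = 46002.54 BTU/hr

46002.54 BTU/hr


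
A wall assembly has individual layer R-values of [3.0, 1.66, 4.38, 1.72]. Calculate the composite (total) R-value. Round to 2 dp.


R_total = 3.0 + 1.66 + 4.38 + 1.72 = 10.76

10.76


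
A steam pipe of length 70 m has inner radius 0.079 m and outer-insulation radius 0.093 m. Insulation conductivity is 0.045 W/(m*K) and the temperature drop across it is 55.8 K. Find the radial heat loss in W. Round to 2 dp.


Q = 2*pi*0.045*70*55.8/ln(0.093/0.079) = 6769.14 W

6769.14 W


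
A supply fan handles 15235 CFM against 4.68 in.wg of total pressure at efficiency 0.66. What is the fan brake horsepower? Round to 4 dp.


BHP = 15235 * 4.68 / (6356 * 0.66) = 16.9965 hp

16.9965 hp


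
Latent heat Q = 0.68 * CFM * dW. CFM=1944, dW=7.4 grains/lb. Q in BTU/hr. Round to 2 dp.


Q = 0.68 * 1944 * 7.4 = 9782.21 BTU/hr

9782.21 BTU/hr


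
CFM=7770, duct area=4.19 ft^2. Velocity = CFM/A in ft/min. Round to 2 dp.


V = 7770 / 4.19 = 1854.42 ft/min

1854.42 ft/min


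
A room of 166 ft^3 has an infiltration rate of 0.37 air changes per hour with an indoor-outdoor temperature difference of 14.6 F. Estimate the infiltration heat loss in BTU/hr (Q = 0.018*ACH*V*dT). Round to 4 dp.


Q = 0.018 * 0.37 * 166 * 14.6 = 16.1412 BTU/hr

16.1412 BTU/hr


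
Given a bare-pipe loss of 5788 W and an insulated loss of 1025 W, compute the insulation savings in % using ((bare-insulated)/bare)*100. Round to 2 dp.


Savings = ((5788-1025)/5788)*100 = 82.29 %

82.29 %


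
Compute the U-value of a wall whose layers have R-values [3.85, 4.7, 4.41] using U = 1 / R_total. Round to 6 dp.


R_total = 3.85 + 4.7 + 4.41 = 12.96
U = 1/12.96 = 0.077160

0.077160


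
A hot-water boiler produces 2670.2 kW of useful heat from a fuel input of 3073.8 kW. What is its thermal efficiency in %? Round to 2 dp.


eta = (2670.2/3073.8)*100 = 86.87 %

86.87 %


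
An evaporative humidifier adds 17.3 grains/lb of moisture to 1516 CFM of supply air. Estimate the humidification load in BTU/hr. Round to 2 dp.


Q = 0.68 * 1516 * 17.3 = 17834.22 BTU/hr

17834.22 BTU/hr


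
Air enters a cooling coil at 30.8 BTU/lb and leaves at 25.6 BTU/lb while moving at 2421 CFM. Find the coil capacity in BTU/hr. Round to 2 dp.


Q = 4.5 * 2421 * (30.8 - 25.6) = 56651.40 BTU/hr

56651.40 BTU/hr


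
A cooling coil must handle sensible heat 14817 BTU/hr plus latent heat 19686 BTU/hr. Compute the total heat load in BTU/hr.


Qt = 14817 + 19686 = 34503 BTU/hr

34503 BTU/hr


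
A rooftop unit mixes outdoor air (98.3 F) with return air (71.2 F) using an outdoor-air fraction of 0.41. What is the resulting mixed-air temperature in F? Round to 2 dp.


T_mix = 0.41*98.3 + 0.59*71.2 = 82.31 F

82.31 F


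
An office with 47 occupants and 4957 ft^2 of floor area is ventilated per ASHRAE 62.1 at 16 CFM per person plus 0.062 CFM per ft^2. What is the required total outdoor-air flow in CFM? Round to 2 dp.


Total = 47*16 + 4957*0.062 = 1059.33 CFM

1059.33 CFM


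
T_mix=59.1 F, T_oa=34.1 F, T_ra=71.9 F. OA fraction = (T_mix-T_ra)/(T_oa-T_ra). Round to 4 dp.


frac = (59.1 - 71.9) / (34.1 - 71.9) = 0.3386

0.3386


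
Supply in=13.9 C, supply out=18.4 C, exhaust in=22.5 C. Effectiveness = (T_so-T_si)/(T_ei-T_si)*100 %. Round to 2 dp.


eff = (18.4-13.9)/(22.5-13.9)*100 = 52.33 %

52.33 %


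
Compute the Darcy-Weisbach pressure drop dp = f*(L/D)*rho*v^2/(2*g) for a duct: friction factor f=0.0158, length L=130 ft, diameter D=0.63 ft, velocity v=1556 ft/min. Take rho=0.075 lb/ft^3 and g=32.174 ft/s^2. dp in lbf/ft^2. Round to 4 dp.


v_fps = 1556/60 = 25.9333 ft/s
dp = 0.0158*(130/0.63)*0.075*25.9333^2/(2*32.174) = 2.5557 lbf/ft^2

2.5557 lbf/ft^2


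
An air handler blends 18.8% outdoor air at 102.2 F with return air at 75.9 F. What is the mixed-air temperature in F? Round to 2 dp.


T_mix = 75.9 + (18.8/100)*(102.2-75.9) = 80.84 F

80.84 F


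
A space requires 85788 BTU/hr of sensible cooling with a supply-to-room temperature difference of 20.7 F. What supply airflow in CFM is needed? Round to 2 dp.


CFM = 85788 / (1.08 * 20.7) = 3837.36

3837.36 CFM


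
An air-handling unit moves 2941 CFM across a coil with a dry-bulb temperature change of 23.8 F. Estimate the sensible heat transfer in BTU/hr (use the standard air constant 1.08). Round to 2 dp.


Q = 1.08 * 2941 * 23.8 = 75595.46 BTU/hr

75595.46 BTU/hr


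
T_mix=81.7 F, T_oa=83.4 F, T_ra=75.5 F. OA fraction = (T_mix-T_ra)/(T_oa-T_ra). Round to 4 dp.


frac = (81.7 - 75.5) / (83.4 - 75.5) = 0.7848

0.7848


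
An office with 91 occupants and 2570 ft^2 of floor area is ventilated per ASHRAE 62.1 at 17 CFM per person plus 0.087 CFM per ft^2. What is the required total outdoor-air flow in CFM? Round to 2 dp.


Total = 91*17 + 2570*0.087 = 1770.59 CFM

1770.59 CFM
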